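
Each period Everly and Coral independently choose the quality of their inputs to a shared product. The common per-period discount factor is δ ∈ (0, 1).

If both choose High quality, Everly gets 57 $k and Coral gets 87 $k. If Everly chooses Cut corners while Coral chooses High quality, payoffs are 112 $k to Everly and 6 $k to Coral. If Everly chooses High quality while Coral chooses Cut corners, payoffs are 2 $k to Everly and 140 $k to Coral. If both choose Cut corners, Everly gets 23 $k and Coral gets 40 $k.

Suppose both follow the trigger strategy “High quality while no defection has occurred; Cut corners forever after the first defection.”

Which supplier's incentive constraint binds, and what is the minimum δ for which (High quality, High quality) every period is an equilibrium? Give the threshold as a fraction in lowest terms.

Everly: cooperation gives 57 each period; deviation gives 112 once then 23 forever.
  57/(1−δ) ≥ 112 + 23δ/(1−δ) ⇒ δ ≥ 55/89.
Coral: cooperation gives 87 each period; deviation gives 140 once then 40 forever.
  δ ≥ 53/100.
Both must hold, so the binding constraint is Everly's: δ ≥ 55/89.

Everly; δ ≥ 55/89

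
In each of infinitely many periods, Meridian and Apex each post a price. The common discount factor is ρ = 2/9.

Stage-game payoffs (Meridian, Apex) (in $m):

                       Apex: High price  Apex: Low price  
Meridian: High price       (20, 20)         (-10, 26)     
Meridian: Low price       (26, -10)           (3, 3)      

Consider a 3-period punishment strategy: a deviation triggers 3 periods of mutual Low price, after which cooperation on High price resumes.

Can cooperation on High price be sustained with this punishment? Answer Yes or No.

No

Comparing payoff streams over the 4 periods until play realigns: cooperate → 20(1+ρ+…+ρ^3); deviate → 26 + 3(ρ+…+ρ^3).
Cooperation is sustained iff (20−3)(ρ+…+ρ^3) ≥ 26−20.
ρ+…+ρ^3 = 2/9·(1−(2/9)^3)/(1−2/9) = 0.2826, and (26−20)/(20−3) = 0.3529.
0.2826 < 0.3529, so cooperation is not sustainable.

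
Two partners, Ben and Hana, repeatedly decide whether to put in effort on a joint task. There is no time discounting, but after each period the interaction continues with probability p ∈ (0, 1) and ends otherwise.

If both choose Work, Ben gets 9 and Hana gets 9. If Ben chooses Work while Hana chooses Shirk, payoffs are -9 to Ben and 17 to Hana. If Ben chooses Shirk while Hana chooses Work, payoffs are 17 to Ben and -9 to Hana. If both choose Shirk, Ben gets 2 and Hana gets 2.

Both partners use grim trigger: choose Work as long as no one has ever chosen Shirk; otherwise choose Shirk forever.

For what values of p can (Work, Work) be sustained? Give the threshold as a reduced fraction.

8/15

With no time discounting, the continuation probability p plays the role of the discount factor.
Grim-trigger IC: 9/(1−p) ≥ 17 + 2p/(1−p) ⇒ p ≥ (17−9)/(17−2) = 8/15.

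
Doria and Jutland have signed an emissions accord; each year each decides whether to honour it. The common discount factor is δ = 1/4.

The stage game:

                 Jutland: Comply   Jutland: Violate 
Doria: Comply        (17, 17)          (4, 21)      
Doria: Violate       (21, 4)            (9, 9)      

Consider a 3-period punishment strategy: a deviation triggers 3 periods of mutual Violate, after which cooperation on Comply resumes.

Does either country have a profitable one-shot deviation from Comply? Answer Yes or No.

IC: δ+…+δ^3 ≥ (21−17)/(17−9) = 1/2.
At δ = 1/4: partial sum = 0.3281 < 0.5000. Cooperation not sustainable.

Yes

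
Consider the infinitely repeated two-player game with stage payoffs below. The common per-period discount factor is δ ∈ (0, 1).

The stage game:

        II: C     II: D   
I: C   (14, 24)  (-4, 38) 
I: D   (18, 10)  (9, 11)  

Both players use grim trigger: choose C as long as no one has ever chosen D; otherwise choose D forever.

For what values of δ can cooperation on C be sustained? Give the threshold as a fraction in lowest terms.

I: cooperation gives 14 each period; deviation gives 18 once then 9 forever.
  14/(1−δ) ≥ 18 + 9δ/(1−δ) ⇒ δ ≥ 4/9.
II: cooperation gives 24 each period; deviation gives 38 once then 11 forever.
  δ ≥ 14/27.
Both must hold, so the binding constraint is II's: δ ≥ 14/27.

14/27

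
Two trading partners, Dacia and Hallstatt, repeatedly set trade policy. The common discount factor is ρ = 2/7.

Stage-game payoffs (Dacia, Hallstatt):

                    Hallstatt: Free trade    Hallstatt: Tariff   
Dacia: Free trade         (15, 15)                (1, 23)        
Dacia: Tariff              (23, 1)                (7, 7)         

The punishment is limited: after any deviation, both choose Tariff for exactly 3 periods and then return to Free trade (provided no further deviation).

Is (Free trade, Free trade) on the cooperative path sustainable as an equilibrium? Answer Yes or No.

No

IC: ρ+…+ρ^3 ≥ (23−15)/(15−7) = 1.
At ρ = 2/7: partial sum = 0.3907 < 1.0000. Cooperation not sustainable.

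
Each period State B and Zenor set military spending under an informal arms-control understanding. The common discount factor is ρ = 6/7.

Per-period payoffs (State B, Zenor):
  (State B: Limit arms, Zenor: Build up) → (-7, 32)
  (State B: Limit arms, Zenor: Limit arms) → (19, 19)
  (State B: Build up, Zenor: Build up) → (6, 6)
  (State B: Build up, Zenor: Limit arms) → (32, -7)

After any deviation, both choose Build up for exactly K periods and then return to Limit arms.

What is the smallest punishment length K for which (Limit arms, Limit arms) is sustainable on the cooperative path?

2

Need Σ_{k=1}^{K} ρ^k ≥ (32−19)/(19−6) = 1.0000 at ρ = 6/7.
At K = 1 the sum is 0.8571 < 1.0000; at K = 2 it is 1.5918 ≥ 1.0000.
So the minimum punishment length is K = 2.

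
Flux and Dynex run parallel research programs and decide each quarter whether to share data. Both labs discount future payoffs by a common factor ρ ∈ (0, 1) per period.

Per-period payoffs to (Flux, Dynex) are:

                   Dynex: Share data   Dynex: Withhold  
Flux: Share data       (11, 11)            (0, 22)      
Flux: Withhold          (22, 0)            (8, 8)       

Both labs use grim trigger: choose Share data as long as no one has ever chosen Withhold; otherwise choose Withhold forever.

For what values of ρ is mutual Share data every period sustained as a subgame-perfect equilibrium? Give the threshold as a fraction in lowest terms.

11/14

Cooperation forever yields 11 each period: 11/(1−ρ).
Deviating yields 22 once, then 8 forever: 22 + 8ρ/(1−ρ).
No profitable deviation requires 11/(1−ρ) ≥ 22 + 8ρ/(1−ρ).
Multiplying by (1−ρ): 11 ≥ 22(1−ρ) + 8ρ = 22 − 14ρ.
So 14ρ ≥ 11, i.e. ρ ≥ 11/14.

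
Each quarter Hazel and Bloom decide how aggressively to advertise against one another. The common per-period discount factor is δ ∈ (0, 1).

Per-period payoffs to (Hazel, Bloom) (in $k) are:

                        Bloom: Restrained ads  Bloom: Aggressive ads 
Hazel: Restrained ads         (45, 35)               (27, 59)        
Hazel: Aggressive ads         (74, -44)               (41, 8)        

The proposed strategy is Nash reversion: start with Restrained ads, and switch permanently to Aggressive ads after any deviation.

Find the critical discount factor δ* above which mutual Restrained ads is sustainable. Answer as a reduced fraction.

For Hazel: deviation gain 74−45 = 29, per-period punishment loss 45−41 = 4. IC gives δ ≥ 29/33.
For Bloom: gain 24, loss 27 per period, so δ ≥ 24/51 = 8/17.
The tighter constraint is Hazel's, so cooperation needs δ ≥ 29/33.

29/33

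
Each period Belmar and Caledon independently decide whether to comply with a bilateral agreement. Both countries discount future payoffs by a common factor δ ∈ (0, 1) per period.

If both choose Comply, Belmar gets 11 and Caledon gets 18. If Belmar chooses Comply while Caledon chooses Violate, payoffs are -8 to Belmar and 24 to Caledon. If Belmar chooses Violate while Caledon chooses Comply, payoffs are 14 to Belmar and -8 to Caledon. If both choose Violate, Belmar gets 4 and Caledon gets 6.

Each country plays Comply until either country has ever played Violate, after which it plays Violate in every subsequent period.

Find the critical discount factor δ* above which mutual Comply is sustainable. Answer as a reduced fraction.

Belmar: cooperation gives 11 each period; deviation gives 14 once then 4 forever.
  11/(1−δ) ≥ 14 + 4δ/(1−δ) ⇒ δ ≥ 3/10.
Caledon: cooperation gives 18 each period; deviation gives 24 once then 6 forever.
  δ ≥ 6/18 = 1/3.
Both must hold, so the binding constraint is Caledon's: δ ≥ 1/3.

1/3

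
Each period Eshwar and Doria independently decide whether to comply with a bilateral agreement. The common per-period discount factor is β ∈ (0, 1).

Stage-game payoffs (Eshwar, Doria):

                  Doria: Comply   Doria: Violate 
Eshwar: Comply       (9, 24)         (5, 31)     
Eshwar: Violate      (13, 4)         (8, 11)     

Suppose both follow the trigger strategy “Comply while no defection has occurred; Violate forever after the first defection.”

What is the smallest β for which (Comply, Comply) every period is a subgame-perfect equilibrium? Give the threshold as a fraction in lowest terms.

4/5

Eshwar's threshold: (13−9)/(13−8) = 4/5.
Doria's threshold: (31−24)/(31−11) = 7/20.
4/5 > 7/20, so Eshwar binds and β* = 4/5.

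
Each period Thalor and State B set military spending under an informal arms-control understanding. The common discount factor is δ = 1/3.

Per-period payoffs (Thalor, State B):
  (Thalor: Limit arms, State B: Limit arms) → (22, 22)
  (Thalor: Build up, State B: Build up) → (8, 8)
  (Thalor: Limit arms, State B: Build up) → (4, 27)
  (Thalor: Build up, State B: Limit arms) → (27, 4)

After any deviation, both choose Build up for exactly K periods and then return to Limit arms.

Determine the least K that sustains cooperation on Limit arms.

2

IC: δ(1−δ^K)/(1−δ) ≥ (27−22)/(22−8) = 5/14.
With δ = 1/3: need 1 − δ^K ≥ 5/14·(1−1/3)/(1/3), i.e. δ^K ≤ 0.2857.
Since (1/3)^1 = 0.3333 and (1/3)^2 = 0.1111, the smallest such K is 2.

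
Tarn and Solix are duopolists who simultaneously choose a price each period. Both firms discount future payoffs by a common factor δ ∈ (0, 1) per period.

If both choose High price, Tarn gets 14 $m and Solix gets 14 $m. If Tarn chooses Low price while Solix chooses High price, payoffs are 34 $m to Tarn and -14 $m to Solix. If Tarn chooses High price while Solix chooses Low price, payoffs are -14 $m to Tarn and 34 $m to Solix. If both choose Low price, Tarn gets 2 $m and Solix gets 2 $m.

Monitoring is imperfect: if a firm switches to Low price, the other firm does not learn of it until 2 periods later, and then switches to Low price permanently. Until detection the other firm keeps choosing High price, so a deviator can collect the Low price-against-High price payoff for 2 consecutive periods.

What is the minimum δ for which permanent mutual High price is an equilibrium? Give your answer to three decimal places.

The best deviation is to choose Low price for all 2 undetected periods, earning 34 each, then 2 forever once detected.
Deviation value: 34(1−δ^2)/(1−δ) + 2δ^2/(1−δ); cooperation value: 14/(1−δ).
IC: 14 ≥ 34(1−δ^2) + 2δ^2 = 34 − 32δ^2.
So δ^2 ≥ 20/32 = 5/8, giving δ ≥ (5/8)^(1/2) ≈ 0.791.

0.791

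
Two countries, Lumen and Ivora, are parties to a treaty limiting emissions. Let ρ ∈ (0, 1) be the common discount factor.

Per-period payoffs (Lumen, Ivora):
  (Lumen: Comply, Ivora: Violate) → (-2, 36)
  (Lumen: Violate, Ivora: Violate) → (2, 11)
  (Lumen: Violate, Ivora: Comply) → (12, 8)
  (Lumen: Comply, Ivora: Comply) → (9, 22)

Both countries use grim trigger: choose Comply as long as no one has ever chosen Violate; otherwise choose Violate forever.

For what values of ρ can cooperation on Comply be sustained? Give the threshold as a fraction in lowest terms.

14/25

Lumen's threshold: (12−9)/(12−2) = 3/10.
Ivora's threshold: (36−22)/(36−11) = 14/25.
3/10 < 14/25, so Ivora binds and ρ* = 14/25.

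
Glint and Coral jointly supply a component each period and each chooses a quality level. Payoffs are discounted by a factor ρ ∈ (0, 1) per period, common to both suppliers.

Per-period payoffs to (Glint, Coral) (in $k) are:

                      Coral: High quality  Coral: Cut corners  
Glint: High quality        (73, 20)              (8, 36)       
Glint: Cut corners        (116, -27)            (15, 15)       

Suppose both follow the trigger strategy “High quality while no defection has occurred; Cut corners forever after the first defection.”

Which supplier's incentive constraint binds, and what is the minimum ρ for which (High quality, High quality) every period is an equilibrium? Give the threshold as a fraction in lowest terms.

Coral; ρ ≥ 16/21

For Glint: deviation gain 116−73 = 43, per-period punishment loss 73−15 = 58. IC gives ρ ≥ 43/101.
For Coral: gain 16, loss 5 per period, so ρ ≥ 16/21.
The tighter constraint is Coral's, so cooperation needs ρ ≥ 16/21.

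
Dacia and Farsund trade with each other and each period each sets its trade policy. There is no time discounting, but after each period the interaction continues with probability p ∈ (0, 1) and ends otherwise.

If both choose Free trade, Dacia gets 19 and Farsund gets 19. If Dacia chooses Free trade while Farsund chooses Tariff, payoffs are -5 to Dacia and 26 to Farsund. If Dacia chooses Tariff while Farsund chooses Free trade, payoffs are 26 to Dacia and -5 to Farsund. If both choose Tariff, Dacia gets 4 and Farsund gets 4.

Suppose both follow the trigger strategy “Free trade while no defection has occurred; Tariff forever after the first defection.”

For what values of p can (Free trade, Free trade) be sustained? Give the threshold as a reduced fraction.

7/22

Expected cooperation value is 19 + p·19 + p²·19 + … = 19/(1−p); deviation gives 26 + p·4/(1−p).
19 ≥ 26(1−p) + 4p ⇒ 22p ≥ 7 ⇒ p ≥ 7/22.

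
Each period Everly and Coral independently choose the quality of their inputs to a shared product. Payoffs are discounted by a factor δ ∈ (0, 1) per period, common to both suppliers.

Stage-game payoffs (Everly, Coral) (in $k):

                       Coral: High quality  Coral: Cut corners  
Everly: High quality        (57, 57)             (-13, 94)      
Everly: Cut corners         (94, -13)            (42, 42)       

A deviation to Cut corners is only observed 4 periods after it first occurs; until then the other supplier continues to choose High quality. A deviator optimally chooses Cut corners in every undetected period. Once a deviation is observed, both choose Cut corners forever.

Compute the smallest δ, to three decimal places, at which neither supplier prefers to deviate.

Deviating for the 4 undetected periods gains 94−57 = 37 per period over cooperation, then loses 57−42 = 15 per period forever once punishment starts.
Gain: 37(1 + δ + … + δ^3); loss: 15·δ^4/(1−δ).
No profitable deviation ⇔ 37(1−δ^4) ≤ 15·δ^4, i.e. δ^4 ≥ 37/(37+15) = 37/52.
Hence δ ≥ (37/52)^(1/4) ≈ 0.918.

0.918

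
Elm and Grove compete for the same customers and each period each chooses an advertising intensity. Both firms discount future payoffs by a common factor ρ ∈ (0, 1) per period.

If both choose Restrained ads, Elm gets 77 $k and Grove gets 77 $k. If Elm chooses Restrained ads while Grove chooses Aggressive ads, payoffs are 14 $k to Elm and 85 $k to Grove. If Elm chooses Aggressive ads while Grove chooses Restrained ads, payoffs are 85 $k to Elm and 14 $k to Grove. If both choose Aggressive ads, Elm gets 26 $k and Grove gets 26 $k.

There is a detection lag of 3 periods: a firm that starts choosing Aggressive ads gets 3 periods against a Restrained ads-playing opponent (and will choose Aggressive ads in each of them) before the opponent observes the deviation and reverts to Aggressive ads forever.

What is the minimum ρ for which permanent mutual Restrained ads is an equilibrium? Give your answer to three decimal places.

0.514

Deviating for the 3 undetected periods gains 85−77 = 8 per period over cooperation, then loses 77−26 = 51 per period forever once punishment starts.
Gain: 8(1 + ρ + … + ρ^2); loss: 51·ρ^3/(1−ρ).
No profitable deviation ⇔ 8(1−ρ^3) ≤ 51·ρ^3, i.e. ρ^3 ≥ 8/(8+51) = 8/59.
Hence ρ ≥ (8/59)^(1/3) ≈ 0.514.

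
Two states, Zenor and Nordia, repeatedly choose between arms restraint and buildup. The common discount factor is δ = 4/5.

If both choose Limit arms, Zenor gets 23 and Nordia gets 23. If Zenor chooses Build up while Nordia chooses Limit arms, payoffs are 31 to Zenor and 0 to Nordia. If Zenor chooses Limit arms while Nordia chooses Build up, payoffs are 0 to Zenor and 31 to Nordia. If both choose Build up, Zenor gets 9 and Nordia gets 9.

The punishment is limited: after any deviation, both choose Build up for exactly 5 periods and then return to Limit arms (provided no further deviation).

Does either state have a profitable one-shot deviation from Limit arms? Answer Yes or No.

IC: δ+…+δ^5 ≥ (31−23)/(23−9) = 4/7.
At δ = 4/5: partial sum = 2.6893 ≥ 0.5714. Cooperation sustainable.

No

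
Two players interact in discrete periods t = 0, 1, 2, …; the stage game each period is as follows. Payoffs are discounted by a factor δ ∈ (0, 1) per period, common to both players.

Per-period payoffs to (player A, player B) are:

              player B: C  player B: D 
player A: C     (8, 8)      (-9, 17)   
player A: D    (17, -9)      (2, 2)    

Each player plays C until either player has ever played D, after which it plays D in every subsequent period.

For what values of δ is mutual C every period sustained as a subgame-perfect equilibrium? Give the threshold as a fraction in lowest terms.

3/5

One-period gain from deviating is 17 − 8 = 9. The loss is 8 − 2 = 6 in every subsequent period, with present value 6·δ/(1−δ).
Deviation is unprofitable when 6·δ/(1−δ) ≥ 9, i.e. δ/(1−δ) ≥ 3/2.
Equivalently δ ≥ 9/(9+6) = 3/5.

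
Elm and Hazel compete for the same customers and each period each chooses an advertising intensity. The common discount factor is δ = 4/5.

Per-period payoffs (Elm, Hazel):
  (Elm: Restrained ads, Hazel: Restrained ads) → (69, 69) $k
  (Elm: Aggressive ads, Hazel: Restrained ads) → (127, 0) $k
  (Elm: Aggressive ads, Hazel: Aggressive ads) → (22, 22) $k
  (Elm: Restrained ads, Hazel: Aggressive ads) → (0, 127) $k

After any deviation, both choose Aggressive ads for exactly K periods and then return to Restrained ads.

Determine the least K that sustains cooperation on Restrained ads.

2

IC: δ(1−δ^K)/(1−δ) ≥ (127−69)/(69−22) = 58/47.
With δ = 4/5: need 1 − δ^K ≥ 58/47·(1−4/5)/(4/5), i.e. δ^K ≤ 0.6915.
Since (4/5)^1 = 0.8000 and (4/5)^2 = 0.6400, the smallest such K is 2.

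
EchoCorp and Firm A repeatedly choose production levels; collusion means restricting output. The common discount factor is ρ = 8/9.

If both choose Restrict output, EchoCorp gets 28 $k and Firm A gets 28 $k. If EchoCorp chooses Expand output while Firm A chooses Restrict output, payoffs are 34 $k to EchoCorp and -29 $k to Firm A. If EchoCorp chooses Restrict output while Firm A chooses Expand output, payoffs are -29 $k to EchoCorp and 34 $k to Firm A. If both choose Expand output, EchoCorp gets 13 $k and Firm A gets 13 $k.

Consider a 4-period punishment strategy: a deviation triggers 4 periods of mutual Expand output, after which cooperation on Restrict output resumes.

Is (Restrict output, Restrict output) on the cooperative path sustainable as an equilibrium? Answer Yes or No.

Comparing payoff streams over the 5 periods until play realigns: cooperate → 28(1+ρ+…+ρ^4); deviate → 34 + 13(ρ+…+ρ^4).
Cooperation is sustained iff (28−13)(ρ+…+ρ^4) ≥ 34−28.
ρ+…+ρ^4 = 8/9·(1−(8/9)^4)/(1−8/9) = 3.0056, and (34−28)/(28−13) = 0.4000.
3.0056 ≥ 0.4000, so cooperation is sustainable.

Yes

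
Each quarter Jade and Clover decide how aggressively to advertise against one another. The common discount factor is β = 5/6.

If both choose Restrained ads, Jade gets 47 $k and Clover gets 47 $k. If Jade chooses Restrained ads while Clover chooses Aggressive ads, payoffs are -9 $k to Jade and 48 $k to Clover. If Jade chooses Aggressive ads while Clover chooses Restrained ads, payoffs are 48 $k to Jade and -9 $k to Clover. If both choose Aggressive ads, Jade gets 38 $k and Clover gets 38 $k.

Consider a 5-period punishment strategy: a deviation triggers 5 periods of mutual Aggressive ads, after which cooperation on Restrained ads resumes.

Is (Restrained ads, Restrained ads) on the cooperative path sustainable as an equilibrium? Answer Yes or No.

A one-shot deviation gives 48 now, then 38 for 5 periods, then back to 47.
Gain from deviating: (48−47) today; loss: (47−38) in each of the next 5 periods.
No-deviation condition: (47−38)(β+…+β^5) ≥ 48−47, i.e. β+…+β^5 ≥ 1/9.
At β = 5/6: β+…+β^5 = 2.9906 ≥ 0.1111.
So cooperation is sustainable.

Yes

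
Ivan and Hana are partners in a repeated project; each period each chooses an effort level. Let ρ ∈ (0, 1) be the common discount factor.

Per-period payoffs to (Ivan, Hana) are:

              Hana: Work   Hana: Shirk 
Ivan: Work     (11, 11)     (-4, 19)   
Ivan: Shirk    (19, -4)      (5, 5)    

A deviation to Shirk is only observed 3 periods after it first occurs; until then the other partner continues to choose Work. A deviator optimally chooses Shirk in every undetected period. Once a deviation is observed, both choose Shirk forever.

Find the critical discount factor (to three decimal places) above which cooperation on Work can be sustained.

The best deviation is to choose Shirk for all 3 undetected periods, earning 19 each, then 5 forever once detected.
Deviation value: 19(1−ρ^3)/(1−ρ) + 5ρ^3/(1−ρ); cooperation value: 11/(1−ρ).
IC: 11 ≥ 19(1−ρ^3) + 5ρ^3 = 19 − 14ρ^3.
So ρ^3 ≥ 8/14 = 4/7, giving ρ ≥ (4/7)^(1/3) ≈ 0.830.

0.830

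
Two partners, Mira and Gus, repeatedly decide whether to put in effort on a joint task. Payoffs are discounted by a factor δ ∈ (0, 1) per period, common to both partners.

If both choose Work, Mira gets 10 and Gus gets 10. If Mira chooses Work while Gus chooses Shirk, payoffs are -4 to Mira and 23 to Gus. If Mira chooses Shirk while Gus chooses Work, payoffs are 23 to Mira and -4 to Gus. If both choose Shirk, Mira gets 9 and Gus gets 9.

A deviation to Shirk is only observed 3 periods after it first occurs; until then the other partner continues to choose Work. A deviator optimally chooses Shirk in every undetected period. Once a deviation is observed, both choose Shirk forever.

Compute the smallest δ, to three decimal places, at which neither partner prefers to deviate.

0.976

Deviating for the 3 undetected periods gains 23−10 = 13 per period over cooperation, then loses 10−9 = 1 per period forever once punishment starts.
Gain: 13(1 + δ + … + δ^2); loss: 1·δ^3/(1−δ).
No profitable deviation ⇔ 13(1−δ^3) ≤ 1·δ^3, i.e. δ^3 ≥ 13/(13+1) = 13/14.
Hence δ ≥ (13/14)^(1/3) ≈ 0.976.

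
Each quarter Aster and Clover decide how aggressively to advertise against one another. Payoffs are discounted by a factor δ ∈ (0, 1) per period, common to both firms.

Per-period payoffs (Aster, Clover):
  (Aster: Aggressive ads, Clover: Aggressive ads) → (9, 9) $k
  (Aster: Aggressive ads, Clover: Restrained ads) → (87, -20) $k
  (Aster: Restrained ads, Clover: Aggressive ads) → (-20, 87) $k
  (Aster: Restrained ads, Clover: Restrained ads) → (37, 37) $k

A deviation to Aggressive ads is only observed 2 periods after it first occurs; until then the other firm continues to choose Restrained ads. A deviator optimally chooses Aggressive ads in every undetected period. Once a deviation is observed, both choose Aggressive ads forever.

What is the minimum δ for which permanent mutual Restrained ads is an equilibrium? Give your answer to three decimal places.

0.801

A deviator earns 87 for 2 periods, then 9 forever; cooperating earns 37 forever. Multiplying the IC by (1−δ):
37 ≥ 87(1−δ^2) + 9δ^2, so 78·δ^2 ≥ 50 and δ^2 ≥ 25/39.
δ ≥ (25/39)^(1/2) ≈ 0.801.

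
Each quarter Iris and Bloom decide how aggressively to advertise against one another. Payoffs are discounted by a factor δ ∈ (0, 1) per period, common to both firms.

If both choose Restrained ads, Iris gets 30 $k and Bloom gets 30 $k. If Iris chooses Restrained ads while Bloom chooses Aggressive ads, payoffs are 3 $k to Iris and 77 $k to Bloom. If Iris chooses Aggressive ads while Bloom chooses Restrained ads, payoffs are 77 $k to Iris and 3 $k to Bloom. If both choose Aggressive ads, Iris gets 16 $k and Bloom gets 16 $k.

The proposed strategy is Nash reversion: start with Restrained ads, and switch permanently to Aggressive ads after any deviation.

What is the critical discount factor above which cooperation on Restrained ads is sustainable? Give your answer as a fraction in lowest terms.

47/61

One-period gain from deviating is 77 − 30 = 47. The loss is 30 − 16 = 14 in every subsequent period, with present value 14·δ/(1−δ).
Deviation is unprofitable when 14·δ/(1−δ) ≥ 47, i.e. δ/(1−δ) ≥ 47/14.
Equivalently δ ≥ 47/(47+14) = 47/61.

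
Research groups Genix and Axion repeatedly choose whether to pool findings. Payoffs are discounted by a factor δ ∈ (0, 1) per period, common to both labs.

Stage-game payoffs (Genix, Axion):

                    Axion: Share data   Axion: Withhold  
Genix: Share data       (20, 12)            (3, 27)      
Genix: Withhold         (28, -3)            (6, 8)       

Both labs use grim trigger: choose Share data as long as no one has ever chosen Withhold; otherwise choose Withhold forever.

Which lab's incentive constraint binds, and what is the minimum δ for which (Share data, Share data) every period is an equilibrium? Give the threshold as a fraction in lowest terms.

Axion; δ ≥ 15/19

For Genix: deviation gain 28−20 = 8, per-period punishment loss 20−6 = 14. IC gives δ ≥ 8/22 = 4/11.
For Axion: gain 15, loss 4 per period, so δ ≥ 15/19.
The tighter constraint is Axion's, so cooperation needs δ ≥ 15/19.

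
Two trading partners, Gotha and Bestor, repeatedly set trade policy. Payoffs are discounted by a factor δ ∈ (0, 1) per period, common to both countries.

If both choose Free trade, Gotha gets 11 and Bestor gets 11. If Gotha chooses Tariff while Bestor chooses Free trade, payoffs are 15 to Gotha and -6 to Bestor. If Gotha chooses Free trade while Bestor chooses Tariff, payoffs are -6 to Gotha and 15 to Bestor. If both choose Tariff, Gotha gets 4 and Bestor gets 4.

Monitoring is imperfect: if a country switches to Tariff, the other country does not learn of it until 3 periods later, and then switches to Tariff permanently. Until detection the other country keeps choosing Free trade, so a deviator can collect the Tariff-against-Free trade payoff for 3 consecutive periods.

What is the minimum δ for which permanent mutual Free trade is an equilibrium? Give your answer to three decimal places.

A deviator earns 15 for 3 periods, then 4 forever; cooperating earns 11 forever. Multiplying the IC by (1−δ):
11 ≥ 15(1−δ^3) + 4δ^3, so 11·δ^3 ≥ 4 and δ^3 ≥ 4/11.
δ ≥ (4/11)^(1/3) ≈ 0.714.

0.714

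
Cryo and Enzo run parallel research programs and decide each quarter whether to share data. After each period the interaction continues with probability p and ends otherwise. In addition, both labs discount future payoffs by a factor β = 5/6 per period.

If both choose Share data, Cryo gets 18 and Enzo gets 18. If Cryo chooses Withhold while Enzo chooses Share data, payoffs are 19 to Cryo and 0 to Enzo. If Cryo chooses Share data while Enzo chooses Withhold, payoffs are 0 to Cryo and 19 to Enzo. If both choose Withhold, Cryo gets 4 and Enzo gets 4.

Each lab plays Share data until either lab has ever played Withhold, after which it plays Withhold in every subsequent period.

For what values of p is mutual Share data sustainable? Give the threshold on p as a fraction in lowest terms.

2/25

With continuation probability p and discount β, the effective per-period discount factor is βp.
Grim-trigger IC: βp ≥ (19−18)/(19−4) = 1/15.
So p ≥ (1/15)/(5/6) = 2/25.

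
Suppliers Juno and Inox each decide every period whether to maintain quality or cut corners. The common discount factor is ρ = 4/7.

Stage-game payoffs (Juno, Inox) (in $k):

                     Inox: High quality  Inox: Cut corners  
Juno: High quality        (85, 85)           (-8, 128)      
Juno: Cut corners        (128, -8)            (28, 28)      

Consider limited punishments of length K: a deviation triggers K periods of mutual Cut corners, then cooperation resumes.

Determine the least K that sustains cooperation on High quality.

No profitable deviation requires (85−28)(ρ+…+ρ^K) ≥ 128−85, i.e. ρ+…+ρ^K ≥ 43/57 ≈ 0.7544.
With ρ = 4/7, the partial sums are K=1: 0.5714, K=2: 0.8980.
K = 2 is the first length at which the sum reaches 0.7544.

2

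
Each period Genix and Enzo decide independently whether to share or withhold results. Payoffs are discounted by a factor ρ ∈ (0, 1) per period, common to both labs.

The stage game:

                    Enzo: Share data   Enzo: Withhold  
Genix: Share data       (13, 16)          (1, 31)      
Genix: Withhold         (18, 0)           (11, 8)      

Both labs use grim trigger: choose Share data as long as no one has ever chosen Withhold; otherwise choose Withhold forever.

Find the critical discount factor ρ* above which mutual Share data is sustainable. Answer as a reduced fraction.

5/7

For Genix: deviation gain 18−13 = 5, per-period punishment loss 13−11 = 2. IC gives ρ ≥ 5/7.
For Enzo: gain 15, loss 8 per period, so ρ ≥ 15/23.
The tighter constraint is Genix's, so cooperation needs ρ ≥ 5/7.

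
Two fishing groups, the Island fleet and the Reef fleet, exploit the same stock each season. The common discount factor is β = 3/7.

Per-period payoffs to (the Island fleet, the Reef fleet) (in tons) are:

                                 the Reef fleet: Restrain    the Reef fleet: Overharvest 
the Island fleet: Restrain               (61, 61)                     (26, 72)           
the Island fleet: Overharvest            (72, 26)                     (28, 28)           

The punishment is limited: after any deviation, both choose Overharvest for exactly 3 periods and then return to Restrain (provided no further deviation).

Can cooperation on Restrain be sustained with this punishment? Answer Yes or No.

IC: β+…+β^3 ≥ (72−61)/(61−28) = 1/3.
At β = 3/7: partial sum = 0.6910 ≥ 0.3333. Cooperation sustainable.

Yes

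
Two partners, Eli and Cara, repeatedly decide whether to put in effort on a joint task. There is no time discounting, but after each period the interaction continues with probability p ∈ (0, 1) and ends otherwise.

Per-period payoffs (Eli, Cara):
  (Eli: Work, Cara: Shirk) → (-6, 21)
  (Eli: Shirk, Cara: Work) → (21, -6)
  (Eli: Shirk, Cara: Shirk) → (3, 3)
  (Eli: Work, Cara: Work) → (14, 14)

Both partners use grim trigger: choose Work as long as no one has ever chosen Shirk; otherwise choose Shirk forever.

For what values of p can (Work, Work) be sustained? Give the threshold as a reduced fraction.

Expected cooperation value is 14 + p·14 + p²·14 + … = 14/(1−p); deviation gives 21 + p·3/(1−p).
14 ≥ 21(1−p) + 3p ⇒ 18p ≥ 7 ⇒ p ≥ 7/18.

7/18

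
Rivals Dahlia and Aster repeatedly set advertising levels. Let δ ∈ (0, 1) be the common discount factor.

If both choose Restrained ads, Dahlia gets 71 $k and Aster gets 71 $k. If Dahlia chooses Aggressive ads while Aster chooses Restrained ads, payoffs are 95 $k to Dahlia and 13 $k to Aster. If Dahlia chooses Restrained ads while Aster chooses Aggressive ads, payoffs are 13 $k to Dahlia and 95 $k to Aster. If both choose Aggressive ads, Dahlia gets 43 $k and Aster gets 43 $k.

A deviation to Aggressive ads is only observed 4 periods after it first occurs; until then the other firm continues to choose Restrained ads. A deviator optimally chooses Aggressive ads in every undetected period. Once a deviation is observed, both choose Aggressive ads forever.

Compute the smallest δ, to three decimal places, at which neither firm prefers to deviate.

0.824

A deviator earns 95 for 4 periods, then 43 forever; cooperating earns 71 forever. Multiplying the IC by (1−δ):
71 ≥ 95(1−δ^4) + 43δ^4, so 52·δ^4 ≥ 24 and δ^4 ≥ 6/13.
δ ≥ (6/13)^(1/4) ≈ 0.824.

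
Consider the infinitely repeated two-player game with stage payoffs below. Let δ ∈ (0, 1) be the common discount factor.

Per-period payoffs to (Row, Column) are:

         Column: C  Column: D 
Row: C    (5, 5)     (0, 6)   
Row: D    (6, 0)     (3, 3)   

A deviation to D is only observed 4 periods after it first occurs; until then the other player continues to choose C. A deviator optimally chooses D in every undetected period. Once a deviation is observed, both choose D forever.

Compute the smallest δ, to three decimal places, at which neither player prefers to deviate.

0.760

Deviating for the 4 undetected periods gains 6−5 = 1 per period over cooperation, then loses 5−3 = 2 per period forever once punishment starts.
Gain: 1(1 + δ + … + δ^3); loss: 2·δ^4/(1−δ).
No profitable deviation ⇔ 1(1−δ^4) ≤ 2·δ^4, i.e. δ^4 ≥ 1/(1+2) = 1/3.
Hence δ ≥ (1/3)^(1/4) ≈ 0.760.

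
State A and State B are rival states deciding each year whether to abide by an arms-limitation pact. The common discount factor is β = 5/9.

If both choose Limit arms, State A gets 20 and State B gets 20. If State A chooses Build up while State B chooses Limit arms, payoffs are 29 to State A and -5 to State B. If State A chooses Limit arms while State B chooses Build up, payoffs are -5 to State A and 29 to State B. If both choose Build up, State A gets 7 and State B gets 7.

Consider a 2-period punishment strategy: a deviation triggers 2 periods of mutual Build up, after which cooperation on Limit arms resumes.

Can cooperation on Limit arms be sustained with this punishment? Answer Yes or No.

Yes

A one-shot deviation gives 29 now, then 7 for 2 periods, then back to 20.
Gain from deviating: (29−20) today; loss: (20−7) in each of the next 2 periods.
No-deviation condition: (20−7)(β+…+β^2) ≥ 29−20, i.e. β+…+β^2 ≥ 9/13.
At β = 5/9: β+…+β^2 = 0.8642 ≥ 0.6923.
So cooperation is sustainable.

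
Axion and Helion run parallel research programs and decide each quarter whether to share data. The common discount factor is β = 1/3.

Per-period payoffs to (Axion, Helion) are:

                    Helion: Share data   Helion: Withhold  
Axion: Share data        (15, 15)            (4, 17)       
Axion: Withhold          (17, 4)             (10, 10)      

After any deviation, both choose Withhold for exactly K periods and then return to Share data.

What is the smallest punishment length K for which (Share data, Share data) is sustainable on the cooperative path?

2

Need Σ_{k=1}^{K} β^k ≥ (17−15)/(15−10) = 0.4000 at β = 1/3.
At K = 1 the sum is 0.3333 < 0.4000; at K = 2 it is 0.4444 ≥ 0.4000.
So the minimum punishment length is K = 2.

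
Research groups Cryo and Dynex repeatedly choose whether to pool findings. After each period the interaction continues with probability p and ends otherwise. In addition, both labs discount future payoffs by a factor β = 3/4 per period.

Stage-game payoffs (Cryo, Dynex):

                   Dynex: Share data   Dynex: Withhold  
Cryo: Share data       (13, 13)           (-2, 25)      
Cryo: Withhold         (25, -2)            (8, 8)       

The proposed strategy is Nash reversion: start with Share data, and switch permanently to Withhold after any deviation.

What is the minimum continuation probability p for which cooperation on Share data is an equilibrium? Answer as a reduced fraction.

Expected continuation weight on next period's payoff is β·p = 3/4·p, which plays the role of the discount factor.
Cooperation requires 3/4·p ≥ (25−13)/(25−8) = 12/17, hence p ≥ 16/17.

16/17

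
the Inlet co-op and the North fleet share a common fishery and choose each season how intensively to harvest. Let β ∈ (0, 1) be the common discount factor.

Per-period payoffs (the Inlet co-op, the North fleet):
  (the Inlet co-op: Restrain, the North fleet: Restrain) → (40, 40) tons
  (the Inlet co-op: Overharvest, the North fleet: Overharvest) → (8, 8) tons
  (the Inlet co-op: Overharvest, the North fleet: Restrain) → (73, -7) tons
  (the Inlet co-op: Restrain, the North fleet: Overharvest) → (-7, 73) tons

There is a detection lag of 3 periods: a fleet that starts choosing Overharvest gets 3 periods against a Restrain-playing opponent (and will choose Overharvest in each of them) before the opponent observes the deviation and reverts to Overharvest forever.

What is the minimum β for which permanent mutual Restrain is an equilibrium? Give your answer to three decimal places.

0.798

The best deviation is to choose Overharvest for all 3 undetected periods, earning 73 each, then 8 forever once detected.
Deviation value: 73(1−β^3)/(1−β) + 8β^3/(1−β); cooperation value: 40/(1−β).
IC: 40 ≥ 73(1−β^3) + 8β^3 = 73 − 65β^3.
So β^3 ≥ 33/65, giving β ≥ (33/65)^(1/3) ≈ 0.798.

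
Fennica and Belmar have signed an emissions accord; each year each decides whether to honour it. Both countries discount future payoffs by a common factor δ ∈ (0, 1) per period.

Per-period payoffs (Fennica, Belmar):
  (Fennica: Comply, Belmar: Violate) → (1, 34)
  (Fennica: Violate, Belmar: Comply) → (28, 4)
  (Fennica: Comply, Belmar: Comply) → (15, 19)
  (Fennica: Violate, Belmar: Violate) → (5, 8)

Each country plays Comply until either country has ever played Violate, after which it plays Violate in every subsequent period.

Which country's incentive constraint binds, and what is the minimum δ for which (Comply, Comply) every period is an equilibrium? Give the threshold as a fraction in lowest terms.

Belmar; δ ≥ 15/26

Fennica: cooperation gives 15 each period; deviation gives 28 once then 5 forever.
  15/(1−δ) ≥ 28 + 5δ/(1−δ) ⇒ δ ≥ 13/23.
Belmar: cooperation gives 19 each period; deviation gives 34 once then 8 forever.
  δ ≥ 15/26.
Both must hold, so the binding constraint is Belmar's: δ ≥ 15/26.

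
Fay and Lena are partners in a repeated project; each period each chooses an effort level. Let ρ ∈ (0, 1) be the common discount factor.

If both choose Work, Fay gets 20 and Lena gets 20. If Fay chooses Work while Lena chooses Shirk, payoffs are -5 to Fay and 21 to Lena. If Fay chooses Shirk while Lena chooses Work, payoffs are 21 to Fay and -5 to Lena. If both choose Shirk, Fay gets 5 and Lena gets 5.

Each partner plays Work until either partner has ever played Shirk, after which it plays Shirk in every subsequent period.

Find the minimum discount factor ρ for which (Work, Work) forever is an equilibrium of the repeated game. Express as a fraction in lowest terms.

Cooperation forever yields 20 each period: 20/(1−ρ).
Deviating yields 21 once, then 5 forever: 21 + 5ρ/(1−ρ).
No profitable deviation requires 20/(1−ρ) ≥ 21 + 5ρ/(1−ρ).
Multiplying by (1−ρ): 20 ≥ 21(1−ρ) + 5ρ = 21 − 16ρ.
So 16ρ ≥ 1, i.e. ρ ≥ 1/16.

1/16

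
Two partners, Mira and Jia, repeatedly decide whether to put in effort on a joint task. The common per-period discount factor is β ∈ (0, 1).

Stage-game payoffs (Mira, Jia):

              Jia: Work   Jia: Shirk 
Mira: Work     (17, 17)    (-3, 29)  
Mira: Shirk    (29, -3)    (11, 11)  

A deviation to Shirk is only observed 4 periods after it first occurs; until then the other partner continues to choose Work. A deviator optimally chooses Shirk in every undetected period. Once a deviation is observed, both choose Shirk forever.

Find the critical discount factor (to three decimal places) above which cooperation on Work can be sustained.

The best deviation is to choose Shirk for all 4 undetected periods, earning 29 each, then 11 forever once detected.
Deviation value: 29(1−β^4)/(1−β) + 11β^4/(1−β); cooperation value: 17/(1−β).
IC: 17 ≥ 29(1−β^4) + 11β^4 = 29 − 18β^4.
So β^4 ≥ 12/18 = 2/3, giving β ≥ (2/3)^(1/4) ≈ 0.904.

0.904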